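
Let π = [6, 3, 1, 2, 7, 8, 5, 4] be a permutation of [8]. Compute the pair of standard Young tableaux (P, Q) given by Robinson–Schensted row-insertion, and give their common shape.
P = [1, 2, 4, 8] / [3, 5] / [6, 7];  Q = [1, 4, 5, 6] / [2, 7] / [3, 8];  common shape = (4, 2, 2)

Row-insert the values π_1, π_2, … into P one at a time, bumping the leftmost entry strictly greater than the inserted value down to the next row. The recording tableau Q records, in position (i, j), the step at which that cell was added to P.
  Insert 6 (step 1): P = [6];  Q = [1]
  Insert 3 (step 2): P = [3] / [6];  Q = [1] / [2]
  Insert 1 (step 3): P = [1] / [3] / [6];  Q = [1] / [2] / [3]
  Insert 2 (step 4): P = [1, 2] / [3] / [6];  Q = [1, 4] / [2] / [3]
  Insert 7 (step 5): P = [1, 2, 7] / [3] / [6];  Q = [1, 4, 5] / [2] / [3]
  Insert 8 (step 6): P = [1, 2, 7, 8] / [3] / [6];  Q = [1, 4, 5, 6] / [2] / [3]
  Insert 5 (step 7): P = [1, 2, 5, 8] / [3, 7] / [6];  Q = [1, 4, 5, 6] / [2, 7] / [3]
  Insert 4 (step 8): P = [1, 2, 4, 8] / [3, 5] / [6, 7];  Q = [1, 4, 5, 6] / [2, 7] / [3, 8]
Final shape: (4, 2, 2).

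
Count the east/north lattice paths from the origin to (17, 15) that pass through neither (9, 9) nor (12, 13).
Number of paths = 346246260

Inclusion–exclusion. Total paths: C(32, 17) = 565722720. Through P₁: C(18, 9)·C(14, 8) = 146005860. Through P₂: C(25, 12)·C(7, 5) = 109206300. Since P₁ is strictly southwest of P₂, a monotone path through both must visit P₁ then P₂; paths through both = C(18, 9)·C(7, 3)·C(7, 5) = 35735700. Avoid both = 565722720 − 146005860 − 109206300 + 35735700 = 346246260.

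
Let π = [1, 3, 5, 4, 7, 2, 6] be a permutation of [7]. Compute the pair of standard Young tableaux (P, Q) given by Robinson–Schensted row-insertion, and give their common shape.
P = [1, 2, 4, 6] / [3, 7] / [5];  Q = [1, 2, 3, 5] / [4, 7] / [6];  common shape = (4, 2, 1)

Row-insert the values π_1, π_2, … into P one at a time, bumping the leftmost entry strictly greater than the inserted value down to the next row. The recording tableau Q records, in position (i, j), the step at which that cell was added to P.
  Insert 1 (step 1): P = [1];  Q = [1]
  Insert 3 (step 2): P = [1, 3];  Q = [1, 2]
  Insert 5 (step 3): P = [1, 3, 5];  Q = [1, 2, 3]
  Insert 4 (step 4): P = [1, 3, 4] / [5];  Q = [1, 2, 3] / [4]
  Insert 7 (step 5): P = [1, 3, 4, 7] / [5];  Q = [1, 2, 3, 5] / [4]
  Insert 2 (step 6): P = [1, 2, 4, 7] / [3] / [5];  Q = [1, 2, 3, 5] / [4] / [6]
  Insert 6 (step 7): P = [1, 2, 4, 6] / [3, 7] / [5];  Q = [1, 2, 3, 5] / [4, 7] / [6]
Final shape: (4, 2, 1).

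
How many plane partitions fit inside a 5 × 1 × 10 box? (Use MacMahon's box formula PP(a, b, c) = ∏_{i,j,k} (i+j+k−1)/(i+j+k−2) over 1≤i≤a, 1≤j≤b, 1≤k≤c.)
PP(5, 1, 10) = 3003

Evaluate the triple product over i = 1..5, j = 1..1, k = 1..10. The factors are (2/1) · (3/2) · (4/3) · (5/4) · (6/5) · (7/6) · (8/7) · (9/8) · … (50 factors total). The numerators and denominators telescope so the product is an integer; carrying out the multiplication exactly gives PP(5, 1, 10) = 3003.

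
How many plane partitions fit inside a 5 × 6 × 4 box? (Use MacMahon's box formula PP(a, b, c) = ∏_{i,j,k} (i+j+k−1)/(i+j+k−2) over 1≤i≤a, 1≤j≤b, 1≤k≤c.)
PP(5, 6, 4) = 133613766

Evaluate the triple product over i = 1..5, j = 1..6, k = 1..4. The factors are (2/1) · (3/2) · (4/3) · (5/4) · (3/2) · (4/3) · (5/4) · (6/5) · … (120 factors total). The numerators and denominators telescope so the product is an integer; carrying out the multiplication exactly gives PP(5, 6, 4) = 133613766.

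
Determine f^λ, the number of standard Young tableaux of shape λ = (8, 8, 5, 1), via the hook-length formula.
# SYT of shape (8, 8, 5, 1) = 96996900

Hook-length formula: f^λ = n! / Π hook(c), product over all cells c of the Young diagram. For λ = (8, 8, 5, 1), n = 22 boxes. Hook lengths by row (left-to-right, top-to-bottom): [11, 9, 8, 7, 6, 4, 3, 2]; [10, 8, 7, 6, 5, 3, 2, 1]; [6, 4, 3, 2, 1]; [1]. Product of hooks = 11588006707200. So f^λ = 22! / 11588006707200 = 1124000727777607680000 / 11588006707200 = 96996900.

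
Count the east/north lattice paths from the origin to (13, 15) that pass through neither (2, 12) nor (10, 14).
Number of paths = 29580392

Inclusion–exclusion. Total paths: C(28, 13) = 37442160. Through P₁: C(14, 2)·C(14, 11) = 33124. Through P₂: C(24, 10)·C(4, 3) = 7845024. Since P₁ is strictly southwest of P₂, a monotone path through both must visit P₁ then P₂; paths through both = C(14, 2)·C(10, 8)·C(4, 3) = 16380. Avoid both = 37442160 − 33124 − 7845024 + 16380 = 29580392.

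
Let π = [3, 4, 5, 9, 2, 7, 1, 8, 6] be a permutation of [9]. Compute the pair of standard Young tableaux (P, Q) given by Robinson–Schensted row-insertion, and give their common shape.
P = [1, 4, 5, 6, 8] / [2, 7] / [3, 9];  Q = [1, 2, 3, 4, 8] / [5, 6] / [7, 9];  common shape = (5, 2, 2)

Row-insert the values π_1, π_2, … into P one at a time, bumping the leftmost entry strictly greater than the inserted value down to the next row. The recording tableau Q records, in position (i, j), the step at which that cell was added to P.
  Insert 3 (step 1): P = [3];  Q = [1]
  Insert 4 (step 2): P = [3, 4];  Q = [1, 2]
  Insert 5 (step 3): P = [3, 4, 5];  Q = [1, 2, 3]
  Insert 9 (step 4): P = [3, 4, 5, 9];  Q = [1, 2, 3, 4]
  Insert 2 (step 5): P = [2, 4, 5, 9] / [3];  Q = [1, 2, 3, 4] / [5]
  Insert 7 (step 6): P = [2, 4, 5, 7] / [3, 9];  Q = [1, 2, 3, 4] / [5, 6]
  Insert 1 (step 7): P = [1, 4, 5, 7] / [2, 9] / [3];  Q = [1, 2, 3, 4] / [5, 6] / [7]
  Insert 8 (step 8): P = [1, 4, 5, 7, 8] / [2, 9] / [3];  Q = [1, 2, 3, 4, 8] / [5, 6] / [7]
  Insert 6 (step 9): P = [1, 4, 5, 6, 8] / [2, 7] / [3, 9];  Q = [1, 2, 3, 4, 8] / [5, 6] / [7, 9]
Final shape: (5, 2, 2).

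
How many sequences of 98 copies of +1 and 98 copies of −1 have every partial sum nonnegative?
C_98 = 57743358069601357782187700608042856334020731624756611000

These ballot sequences are counted by the Catalan number C_n = (1/(n + 1)) · C(2n, n). For n = 98: C_98 = (1/99) · C(196, 98) = 5716592448890534420436582360196242777068052430850904489000/99 = 57743358069601357782187700608042856334020731624756611000.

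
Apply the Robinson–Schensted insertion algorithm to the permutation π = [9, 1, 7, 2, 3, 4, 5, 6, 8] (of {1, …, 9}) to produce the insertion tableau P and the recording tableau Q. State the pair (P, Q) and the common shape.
P = [1, 2, 3, 4, 5, 6, 8] / [7] / [9];  Q = [1, 3, 5, 6, 7, 8, 9] / [2] / [4];  common shape = (7, 1, 1)

Row-insert the values π_1, π_2, … into P one at a time, bumping the leftmost entry strictly greater than the inserted value down to the next row. The recording tableau Q records, in position (i, j), the step at which that cell was added to P.
  Insert 9 (step 1): P = [9];  Q = [1]
  Insert 1 (step 2): P = [1] / [9];  Q = [1] / [2]
  Insert 7 (step 3): P = [1, 7] / [9];  Q = [1, 3] / [2]
  Insert 2 (step 4): P = [1, 2] / [7] / [9];  Q = [1, 3] / [2] / [4]
  Insert 3 (step 5): P = [1, 2, 3] / [7] / [9];  Q = [1, 3, 5] / [2] / [4]
  Insert 4 (step 6): P = [1, 2, 3, 4] / [7] / [9];  Q = [1, 3, 5, 6] / [2] / [4]
  Insert 5 (step 7): P = [1, 2, 3, 4, 5] / [7] / [9];  Q = [1, 3, 5, 6, 7] / [2] / [4]
  Insert 6 (step 8): P = [1, 2, 3, 4, 5, 6] / [7] / [9];  Q = [1, 3, 5, 6, 7, 8] / [2] / [4]
  Insert 8 (step 9): P = [1, 2, 3, 4, 5, 6, 8] / [7] / [9];  Q = [1, 3, 5, 6, 7, 8, 9] / [2] / [4]
Final shape: (7, 1, 1).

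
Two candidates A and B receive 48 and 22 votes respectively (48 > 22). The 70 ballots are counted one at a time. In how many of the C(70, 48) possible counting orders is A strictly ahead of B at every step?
Strict-lead orderings = 318863613274932180

Total orderings of the 70 votes with 48 for A: C(70, 48) = 858478958817125100. By the Bertrand ballot formula (Cycle Lemma / reflection principle), the number of orderings in which A is strictly ahead of B throughout is (p − q)/(p + q) · C(p + q, p) = (48 − 22)/(48 + 22) · 858478958817125100 = 318863613274932180.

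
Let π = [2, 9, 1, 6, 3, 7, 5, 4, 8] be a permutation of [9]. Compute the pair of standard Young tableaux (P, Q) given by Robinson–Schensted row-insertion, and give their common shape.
P = [1, 3, 4, 8] / [2, 5, 7] / [6] / [9];  Q = [1, 2, 6, 9] / [3, 4, 7] / [5] / [8];  common shape = (4, 3, 1, 1)

Row-insert the values π_1, π_2, … into P one at a time, bumping the leftmost entry strictly greater than the inserted value down to the next row. The recording tableau Q records, in position (i, j), the step at which that cell was added to P.
  Insert 2 (step 1): P = [2];  Q = [1]
  Insert 9 (step 2): P = [2, 9];  Q = [1, 2]
  Insert 1 (step 3): P = [1, 9] / [2];  Q = [1, 2] / [3]
  Insert 6 (step 4): P = [1, 6] / [2, 9];  Q = [1, 2] / [3, 4]
  Insert 3 (step 5): P = [1, 3] / [2, 6] / [9];  Q = [1, 2] / [3, 4] / [5]
  Insert 7 (step 6): P = [1, 3, 7] / [2, 6] / [9];  Q = [1, 2, 6] / [3, 4] / [5]
  Insert 5 (step 7): P = [1, 3, 5] / [2, 6, 7] / [9];  Q = [1, 2, 6] / [3, 4, 7] / [5]
  Insert 4 (step 8): P = [1, 3, 4] / [2, 5, 7] / [6] / [9];  Q = [1, 2, 6] / [3, 4, 7] / [5] / [8]
  Insert 8 (step 9): P = [1, 3, 4, 8] / [2, 5, 7] / [6] / [9];  Q = [1, 2, 6, 9] / [3, 4, 7] / [5] / [8]
Final shape: (4, 3, 1, 1).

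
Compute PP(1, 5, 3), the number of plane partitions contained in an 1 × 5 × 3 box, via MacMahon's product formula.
PP(1, 5, 3) = 56

Evaluate the triple product over i = 1..1, j = 1..5, k = 1..3. The factors are (2/1) · (3/2) · (4/3) · (3/2) · (4/3) · (5/4) · (4/3) · (5/4) · … (15 factors total). The numerators and denominators telescope so the product is an integer; carrying out the multiplication exactly gives PP(1, 5, 3) = 56.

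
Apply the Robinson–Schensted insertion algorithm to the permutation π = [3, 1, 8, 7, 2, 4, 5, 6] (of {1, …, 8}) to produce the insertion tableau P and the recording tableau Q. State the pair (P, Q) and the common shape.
P = [1, 2, 4, 5, 6] / [3, 7] / [8];  Q = [1, 3, 6, 7, 8] / [2, 4] / [5];  common shape = (5, 2, 1)

Row-insert the values π_1, π_2, … into P one at a time, bumping the leftmost entry strictly greater than the inserted value down to the next row. The recording tableau Q records, in position (i, j), the step at which that cell was added to P.
  Insert 3 (step 1): P = [3];  Q = [1]
  Insert 1 (step 2): P = [1] / [3];  Q = [1] / [2]
  Insert 8 (step 3): P = [1, 8] / [3];  Q = [1, 3] / [2]
  Insert 7 (step 4): P = [1, 7] / [3, 8];  Q = [1, 3] / [2, 4]
  Insert 2 (step 5): P = [1, 2] / [3, 7] / [8];  Q = [1, 3] / [2, 4] / [5]
  Insert 4 (step 6): P = [1, 2, 4] / [3, 7] / [8];  Q = [1, 3, 6] / [2, 4] / [5]
  Insert 5 (step 7): P = [1, 2, 4, 5] / [3, 7] / [8];  Q = [1, 3, 6, 7] / [2, 4] / [5]
  Insert 6 (step 8): P = [1, 2, 4, 5, 6] / [3, 7] / [8];  Q = [1, 3, 6, 7, 8] / [2, 4] / [5]
Final shape: (5, 2, 1).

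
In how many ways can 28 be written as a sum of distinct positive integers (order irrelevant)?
q(28) = 222

A partition into distinct parts is a strictly decreasing sequence summing to n. The recurrence d(n, m) = d(n, m−1) + d(n−m, m−1) (use part m at most once) with q(n) = d(n, n) gives q(28) = 222. (Euler's theorem: # distinct-part partitions = # odd-part partitions.)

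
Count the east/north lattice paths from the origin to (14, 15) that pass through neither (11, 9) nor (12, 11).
Number of paths = 50727150

Inclusion–exclusion. Total paths: C(29, 14) = 77558760. Through P₁: C(20, 11)·C(9, 3) = 14108640. Through P₂: C(23, 12)·C(6, 2) = 20281170. Since P₁ is strictly southwest of P₂, a monotone path through both must visit P₁ then P₂; paths through both = C(20, 11)·C(3, 1)·C(6, 2) = 7558200. Avoid both = 77558760 − 14108640 − 20281170 + 7558200 = 50727150.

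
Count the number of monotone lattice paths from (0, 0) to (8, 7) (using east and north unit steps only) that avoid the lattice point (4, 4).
Number of paths = 3985

Total paths from (0, 0) to (8, 7): C(15, 8) = 6435. Paths through (4, 4): (paths (0, 0) → (4, 4)) × (paths (4, 4) → (8, 7)) = C(8, 4) · C(7, 4) = 70 · 35 = 2450. Avoidance count = 6435 − 2450 = 3985.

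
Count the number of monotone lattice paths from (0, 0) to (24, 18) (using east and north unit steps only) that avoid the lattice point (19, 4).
Number of paths = 353594155110

Total paths from (0, 0) to (24, 18): C(42, 24) = 353697121050. Paths through (19, 4): (paths (0, 0) → (19, 4)) × (paths (19, 4) → (24, 18)) = C(23, 19) · C(19, 5) = 8855 · 11628 = 102965940. Avoidance count = 353697121050 − 102965940 = 353594155110.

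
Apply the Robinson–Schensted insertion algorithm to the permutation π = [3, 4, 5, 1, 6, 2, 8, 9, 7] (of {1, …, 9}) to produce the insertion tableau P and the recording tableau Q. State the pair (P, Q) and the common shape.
P = [1, 2, 5, 6, 7, 9] / [3, 4, 8];  Q = [1, 2, 3, 5, 7, 8] / [4, 6, 9];  common shape = (6, 3)

Row-insert the values π_1, π_2, … into P one at a time, bumping the leftmost entry strictly greater than the inserted value down to the next row. The recording tableau Q records, in position (i, j), the step at which that cell was added to P.
  Insert 3 (step 1): P = [3];  Q = [1]
  Insert 4 (step 2): P = [3, 4];  Q = [1, 2]
  Insert 5 (step 3): P = [3, 4, 5];  Q = [1, 2, 3]
  Insert 1 (step 4): P = [1, 4, 5] / [3];  Q = [1, 2, 3] / [4]
  Insert 6 (step 5): P = [1, 4, 5, 6] / [3];  Q = [1, 2, 3, 5] / [4]
  Insert 2 (step 6): P = [1, 2, 5, 6] / [3, 4];  Q = [1, 2, 3, 5] / [4, 6]
  Insert 8 (step 7): P = [1, 2, 5, 6, 8] / [3, 4];  Q = [1, 2, 3, 5, 7] / [4, 6]
  Insert 9 (step 8): P = [1, 2, 5, 6, 8, 9] / [3, 4];  Q = [1, 2, 3, 5, 7, 8] / [4, 6]
  Insert 7 (step 9): P = [1, 2, 5, 6, 7, 9] / [3, 4, 8];  Q = [1, 2, 3, 5, 7, 8] / [4, 6, 9]
Final shape: (6, 3).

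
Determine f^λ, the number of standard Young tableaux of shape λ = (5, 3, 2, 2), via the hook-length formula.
# SYT of shape (5, 3, 2, 2) = 4455

Hook-length formula: f^λ = n! / Π hook(c), product over all cells c of the Young diagram. For λ = (5, 3, 2, 2), n = 12 boxes. Hook lengths by row (left-to-right, top-to-bottom): [8, 7, 4, 2, 1]; [5, 4, 1]; [3, 2]; [2, 1]. Product of hooks = 107520. So f^λ = 12! / 107520 = 479001600 / 107520 = 4455.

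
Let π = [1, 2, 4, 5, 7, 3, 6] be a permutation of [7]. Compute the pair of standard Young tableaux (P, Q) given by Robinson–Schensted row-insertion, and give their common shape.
P = [1, 2, 3, 5, 6] / [4, 7];  Q = [1, 2, 3, 4, 5] / [6, 7];  common shape = (5, 2)

Row-insert the values π_1, π_2, … into P one at a time, bumping the leftmost entry strictly greater than the inserted value down to the next row. The recording tableau Q records, in position (i, j), the step at which that cell was added to P.
  Insert 1 (step 1): P = [1];  Q = [1]
  Insert 2 (step 2): P = [1, 2];  Q = [1, 2]
  Insert 4 (step 3): P = [1, 2, 4];  Q = [1, 2, 3]
  Insert 5 (step 4): P = [1, 2, 4, 5];  Q = [1, 2, 3, 4]
  Insert 7 (step 5): P = [1, 2, 4, 5, 7];  Q = [1, 2, 3, 4, 5]
  Insert 3 (step 6): P = [1, 2, 3, 5, 7] / [4];  Q = [1, 2, 3, 4, 5] / [6]
  Insert 6 (step 7): P = [1, 2, 3, 5, 6] / [4, 7];  Q = [1, 2, 3, 4, 5] / [6, 7]
Final shape: (5, 2).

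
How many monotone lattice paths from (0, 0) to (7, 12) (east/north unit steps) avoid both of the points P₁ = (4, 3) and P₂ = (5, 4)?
Number of paths = 40168

Inclusion–exclusion. Total paths: C(19, 7) = 50388. Through P₁: C(7, 4)·C(12, 3) = 7700. Through P₂: C(9, 5)·C(10, 2) = 5670. Since P₁ is strictly southwest of P₂, a monotone path through both must visit P₁ then P₂; paths through both = C(7, 4)·C(2, 1)·C(10, 2) = 3150. Avoid both = 50388 − 7700 − 5670 + 3150 = 40168.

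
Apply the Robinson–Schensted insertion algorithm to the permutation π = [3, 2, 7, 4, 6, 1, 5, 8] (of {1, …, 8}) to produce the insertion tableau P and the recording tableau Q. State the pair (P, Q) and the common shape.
P = [1, 4, 5, 8] / [2, 6] / [3, 7];  Q = [1, 3, 5, 8] / [2, 4] / [6, 7];  common shape = (4, 2, 2)

Row-insert the values π_1, π_2, … into P one at a time, bumping the leftmost entry strictly greater than the inserted value down to the next row. The recording tableau Q records, in position (i, j), the step at which that cell was added to P.
  Insert 3 (step 1): P = [3];  Q = [1]
  Insert 2 (step 2): P = [2] / [3];  Q = [1] / [2]
  Insert 7 (step 3): P = [2, 7] / [3];  Q = [1, 3] / [2]
  Insert 4 (step 4): P = [2, 4] / [3, 7];  Q = [1, 3] / [2, 4]
  Insert 6 (step 5): P = [2, 4, 6] / [3, 7];  Q = [1, 3, 5] / [2, 4]
  Insert 1 (step 6): P = [1, 4, 6] / [2, 7] / [3];  Q = [1, 3, 5] / [2, 4] / [6]
  Insert 5 (step 7): P = [1, 4, 5] / [2, 6] / [3, 7];  Q = [1, 3, 5] / [2, 4] / [6, 7]
  Insert 8 (step 8): P = [1, 4, 5, 8] / [2, 6] / [3, 7];  Q = [1, 3, 5, 8] / [2, 4] / [6, 7]
Final shape: (4, 2, 2).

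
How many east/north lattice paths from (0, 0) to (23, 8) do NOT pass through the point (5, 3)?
Number of paths = 6004381

Total paths from (0, 0) to (23, 8): C(31, 23) = 7888725. Paths through (5, 3): (paths (0, 0) → (5, 3)) × (paths (5, 3) → (23, 8)) = C(8, 5) · C(23, 18) = 56 · 33649 = 1884344. Avoidance count = 7888725 − 1884344 = 6004381.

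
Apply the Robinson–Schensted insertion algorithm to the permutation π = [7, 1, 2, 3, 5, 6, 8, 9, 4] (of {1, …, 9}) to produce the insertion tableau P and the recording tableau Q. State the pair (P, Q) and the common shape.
P = [1, 2, 3, 4, 6, 8, 9] / [5] / [7];  Q = [1, 3, 4, 5, 6, 7, 8] / [2] / [9];  common shape = (7, 1, 1)

Row-insert the values π_1, π_2, … into P one at a time, bumping the leftmost entry strictly greater than the inserted value down to the next row. The recording tableau Q records, in position (i, j), the step at which that cell was added to P.
  Insert 7 (step 1): P = [7];  Q = [1]
  Insert 1 (step 2): P = [1] / [7];  Q = [1] / [2]
  Insert 2 (step 3): P = [1, 2] / [7];  Q = [1, 3] / [2]
  Insert 3 (step 4): P = [1, 2, 3] / [7];  Q = [1, 3, 4] / [2]
  Insert 5 (step 5): P = [1, 2, 3, 5] / [7];  Q = [1, 3, 4, 5] / [2]
  Insert 6 (step 6): P = [1, 2, 3, 5, 6] / [7];  Q = [1, 3, 4, 5, 6] / [2]
  Insert 8 (step 7): P = [1, 2, 3, 5, 6, 8] / [7];  Q = [1, 3, 4, 5, 6, 7] / [2]
  Insert 9 (step 8): P = [1, 2, 3, 5, 6, 8, 9] / [7];  Q = [1, 3, 4, 5, 6, 7, 8] / [2]
  Insert 4 (step 9): P = [1, 2, 3, 4, 6, 8, 9] / [5] / [7];  Q = [1, 3, 4, 5, 6, 7, 8] / [2] / [9]
Final shape: (7, 1, 1).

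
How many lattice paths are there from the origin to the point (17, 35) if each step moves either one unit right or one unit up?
Number of paths = 21945588357420

A monotone lattice path from (0, 0) to (17, 35) consists of 17 east steps and 35 north steps in some order, so it is determined by which 17 of the 52 steps are east. The count is C(52, 17) = 21945588357420.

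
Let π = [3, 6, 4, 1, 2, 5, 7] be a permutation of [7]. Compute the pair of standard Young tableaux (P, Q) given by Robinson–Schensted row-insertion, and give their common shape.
P = [1, 2, 5, 7] / [3, 4] / [6];  Q = [1, 2, 6, 7] / [3, 5] / [4];  common shape = (4, 2, 1)

Row-insert the values π_1, π_2, … into P one at a time, bumping the leftmost entry strictly greater than the inserted value down to the next row. The recording tableau Q records, in position (i, j), the step at which that cell was added to P.
  Insert 3 (step 1): P = [3];  Q = [1]
  Insert 6 (step 2): P = [3, 6];  Q = [1, 2]
  Insert 4 (step 3): P = [3, 4] / [6];  Q = [1, 2] / [3]
  Insert 1 (step 4): P = [1, 4] / [3] / [6];  Q = [1, 2] / [3] / [4]
  Insert 2 (step 5): P = [1, 2] / [3, 4] / [6];  Q = [1, 2] / [3, 5] / [4]
  Insert 5 (step 6): P = [1, 2, 5] / [3, 4] / [6];  Q = [1, 2, 6] / [3, 5] / [4]
  Insert 7 (step 7): P = [1, 2, 5, 7] / [3, 4] / [6];  Q = [1, 2, 6, 7] / [3, 5] / [4]
Final shape: (4, 2, 1).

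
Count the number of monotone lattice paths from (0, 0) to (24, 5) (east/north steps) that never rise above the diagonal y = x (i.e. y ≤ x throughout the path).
Number of paths = 95004

By the reflection principle (André's argument), the number of monotone paths to (24, 5) with n ≤ m that never go above y = x is C(29, 24) − C(29, 25) = 118755 − 23751 = 95004.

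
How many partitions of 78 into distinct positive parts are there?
q(78) = 64234

A partition into distinct parts is a strictly decreasing sequence summing to n. The recurrence d(n, m) = d(n, m−1) + d(n−m, m−1) (use part m at most once) with q(n) = d(n, n) gives q(78) = 64234. (Euler's theorem: # distinct-part partitions = # odd-part partitions.)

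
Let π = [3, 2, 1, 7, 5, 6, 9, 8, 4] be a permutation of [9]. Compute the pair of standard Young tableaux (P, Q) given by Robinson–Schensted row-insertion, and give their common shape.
P = [1, 4, 6, 8] / [2, 5, 9] / [3, 7];  Q = [1, 4, 6, 7] / [2, 5, 8] / [3, 9];  common shape = (4, 3, 2)

Row-insert the values π_1, π_2, … into P one at a time, bumping the leftmost entry strictly greater than the inserted value down to the next row. The recording tableau Q records, in position (i, j), the step at which that cell was added to P.
  Insert 3 (step 1): P = [3];  Q = [1]
  Insert 2 (step 2): P = [2] / [3];  Q = [1] / [2]
  Insert 1 (step 3): P = [1] / [2] / [3];  Q = [1] / [2] / [3]
  Insert 7 (step 4): P = [1, 7] / [2] / [3];  Q = [1, 4] / [2] / [3]
  Insert 5 (step 5): P = [1, 5] / [2, 7] / [3];  Q = [1, 4] / [2, 5] / [3]
  Insert 6 (step 6): P = [1, 5, 6] / [2, 7] / [3];  Q = [1, 4, 6] / [2, 5] / [3]
  Insert 9 (step 7): P = [1, 5, 6, 9] / [2, 7] / [3];  Q = [1, 4, 6, 7] / [2, 5] / [3]
  Insert 8 (step 8): P = [1, 5, 6, 8] / [2, 7, 9] / [3];  Q = [1, 4, 6, 7] / [2, 5, 8] / [3]
  Insert 4 (step 9): P = [1, 4, 6, 8] / [2, 5, 9] / [3, 7];  Q = [1, 4, 6, 7] / [2, 5, 8] / [3, 9]
Final shape: (4, 3, 2).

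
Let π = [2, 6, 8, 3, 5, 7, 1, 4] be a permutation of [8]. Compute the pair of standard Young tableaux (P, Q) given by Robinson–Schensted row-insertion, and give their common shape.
P = [1, 3, 4, 7] / [2, 5] / [6, 8];  Q = [1, 2, 3, 6] / [4, 5] / [7, 8];  common shape = (4, 2, 2)

Row-insert the values π_1, π_2, … into P one at a time, bumping the leftmost entry strictly greater than the inserted value down to the next row. The recording tableau Q records, in position (i, j), the step at which that cell was added to P.
  Insert 2 (step 1): P = [2];  Q = [1]
  Insert 6 (step 2): P = [2, 6];  Q = [1, 2]
  Insert 8 (step 3): P = [2, 6, 8];  Q = [1, 2, 3]
  Insert 3 (step 4): P = [2, 3, 8] / [6];  Q = [1, 2, 3] / [4]
  Insert 5 (step 5): P = [2, 3, 5] / [6, 8];  Q = [1, 2, 3] / [4, 5]
  Insert 7 (step 6): P = [2, 3, 5, 7] / [6, 8];  Q = [1, 2, 3, 6] / [4, 5]
  Insert 1 (step 7): P = [1, 3, 5, 7] / [2, 8] / [6];  Q = [1, 2, 3, 6] / [4, 5] / [7]
  Insert 4 (step 8): P = [1, 3, 4, 7] / [2, 5] / [6, 8];  Q = [1, 2, 3, 6] / [4, 5] / [7, 8]
Final shape: (4, 2, 2).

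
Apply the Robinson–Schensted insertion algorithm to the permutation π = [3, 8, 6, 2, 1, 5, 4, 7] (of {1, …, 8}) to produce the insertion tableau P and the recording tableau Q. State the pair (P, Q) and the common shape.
P = [1, 4, 7] / [2, 5] / [3, 6] / [8];  Q = [1, 2, 8] / [3, 6] / [4, 7] / [5];  common shape = (3, 2, 2, 1)

Row-insert the values π_1, π_2, … into P one at a time, bumping the leftmost entry strictly greater than the inserted value down to the next row. The recording tableau Q records, in position (i, j), the step at which that cell was added to P.
  Insert 3 (step 1): P = [3];  Q = [1]
  Insert 8 (step 2): P = [3, 8];  Q = [1, 2]
  Insert 6 (step 3): P = [3, 6] / [8];  Q = [1, 2] / [3]
  Insert 2 (step 4): P = [2, 6] / [3] / [8];  Q = [1, 2] / [3] / [4]
  Insert 1 (step 5): P = [1, 6] / [2] / [3] / [8];  Q = [1, 2] / [3] / [4] / [5]
  Insert 5 (step 6): P = [1, 5] / [2, 6] / [3] / [8];  Q = [1, 2] / [3, 6] / [4] / [5]
  Insert 4 (step 7): P = [1, 4] / [2, 5] / [3, 6] / [8];  Q = [1, 2] / [3, 6] / [4, 7] / [5]
  Insert 7 (step 8): P = [1, 4, 7] / [2, 5] / [3, 6] / [8];  Q = [1, 2, 8] / [3, 6] / [4, 7] / [5]
Final shape: (3, 2, 2, 1).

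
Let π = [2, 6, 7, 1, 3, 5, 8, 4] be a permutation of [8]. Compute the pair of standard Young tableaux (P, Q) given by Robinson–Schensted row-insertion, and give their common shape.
P = [1, 3, 4, 8] / [2, 5, 7] / [6];  Q = [1, 2, 3, 7] / [4, 5, 6] / [8];  common shape = (4, 3, 1)

Row-insert the values π_1, π_2, … into P one at a time, bumping the leftmost entry strictly greater than the inserted value down to the next row. The recording tableau Q records, in position (i, j), the step at which that cell was added to P.
  Insert 2 (step 1): P = [2];  Q = [1]
  Insert 6 (step 2): P = [2, 6];  Q = [1, 2]
  Insert 7 (step 3): P = [2, 6, 7];  Q = [1, 2, 3]
  Insert 1 (step 4): P = [1, 6, 7] / [2];  Q = [1, 2, 3] / [4]
  Insert 3 (step 5): P = [1, 3, 7] / [2, 6];  Q = [1, 2, 3] / [4, 5]
  Insert 5 (step 6): P = [1, 3, 5] / [2, 6, 7];  Q = [1, 2, 3] / [4, 5, 6]
  Insert 8 (step 7): P = [1, 3, 5, 8] / [2, 6, 7];  Q = [1, 2, 3, 7] / [4, 5, 6]
  Insert 4 (step 8): P = [1, 3, 4, 8] / [2, 5, 7] / [6];  Q = [1, 2, 3, 7] / [4, 5, 6] / [8]
Final shape: (4, 3, 1).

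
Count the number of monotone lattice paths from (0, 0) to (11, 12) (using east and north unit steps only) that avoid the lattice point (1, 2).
Number of paths = 797810

Total paths from (0, 0) to (11, 12): C(23, 11) = 1352078. Paths through (1, 2): (paths (0, 0) → (1, 2)) × (paths (1, 2) → (11, 12)) = C(3, 1) · C(20, 10) = 3 · 184756 = 554268. Avoidance count = 1352078 − 554268 = 797810.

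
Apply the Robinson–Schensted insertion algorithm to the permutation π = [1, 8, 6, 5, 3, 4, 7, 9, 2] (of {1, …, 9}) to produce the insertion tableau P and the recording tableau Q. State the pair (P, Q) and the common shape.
P = [1, 2, 4, 7, 9] / [3] / [5] / [6] / [8];  Q = [1, 2, 6, 7, 8] / [3] / [4] / [5] / [9];  common shape = (5, 1, 1, 1, 1)

Row-insert the values π_1, π_2, … into P one at a time, bumping the leftmost entry strictly greater than the inserted value down to the next row. The recording tableau Q records, in position (i, j), the step at which that cell was added to P.
  Insert 1 (step 1): P = [1];  Q = [1]
  Insert 8 (step 2): P = [1, 8];  Q = [1, 2]
  Insert 6 (step 3): P = [1, 6] / [8];  Q = [1, 2] / [3]
  Insert 5 (step 4): P = [1, 5] / [6] / [8];  Q = [1, 2] / [3] / [4]
  Insert 3 (step 5): P = [1, 3] / [5] / [6] / [8];  Q = [1, 2] / [3] / [4] / [5]
  Insert 4 (step 6): P = [1, 3, 4] / [5] / [6] / [8];  Q = [1, 2, 6] / [3] / [4] / [5]
  Insert 7 (step 7): P = [1, 3, 4, 7] / [5] / [6] / [8];  Q = [1, 2, 6, 7] / [3] / [4] / [5]
  Insert 9 (step 8): P = [1, 3, 4, 7, 9] / [5] / [6] / [8];  Q = [1, 2, 6, 7, 8] / [3] / [4] / [5]
  Insert 2 (step 9): P = [1, 2, 4, 7, 9] / [3] / [5] / [6] / [8];  Q = [1, 2, 6, 7, 8] / [3] / [4] / [5] / [9]
Final shape: (5, 1, 1, 1, 1).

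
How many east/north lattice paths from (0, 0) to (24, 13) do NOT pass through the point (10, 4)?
Number of paths = 2744460110

Total paths from (0, 0) to (24, 13): C(37, 24) = 3562467300. Paths through (10, 4): (paths (0, 0) → (10, 4)) × (paths (10, 4) → (24, 13)) = C(14, 10) · C(23, 14) = 1001 · 817190 = 818007190. Avoidance count = 3562467300 − 818007190 = 2744460110.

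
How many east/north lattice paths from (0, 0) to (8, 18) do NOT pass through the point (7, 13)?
Number of paths = 1097155

Total paths from (0, 0) to (8, 18): C(26, 8) = 1562275. Paths through (7, 13): (paths (0, 0) → (7, 13)) × (paths (7, 13) → (8, 18)) = C(20, 7) · C(6, 1) = 77520 · 6 = 465120. Avoidance count = 1562275 − 465120 = 1097155.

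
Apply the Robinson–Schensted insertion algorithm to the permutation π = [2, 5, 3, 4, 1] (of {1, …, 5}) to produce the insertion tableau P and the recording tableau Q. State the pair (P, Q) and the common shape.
P = [1, 3, 4] / [2] / [5];  Q = [1, 2, 4] / [3] / [5];  common shape = (3, 1, 1)

Row-insert the values π_1, π_2, … into P one at a time, bumping the leftmost entry strictly greater than the inserted value down to the next row. The recording tableau Q records, in position (i, j), the step at which that cell was added to P.
  Insert 2 (step 1): P = [2];  Q = [1]
  Insert 5 (step 2): P = [2, 5];  Q = [1, 2]
  Insert 3 (step 3): P = [2, 3] / [5];  Q = [1, 2] / [3]
  Insert 4 (step 4): P = [2, 3, 4] / [5];  Q = [1, 2, 4] / [3]
  Insert 1 (step 5): P = [1, 3, 4] / [2] / [5];  Q = [1, 2, 4] / [3] / [5]
Final shape: (3, 1, 1).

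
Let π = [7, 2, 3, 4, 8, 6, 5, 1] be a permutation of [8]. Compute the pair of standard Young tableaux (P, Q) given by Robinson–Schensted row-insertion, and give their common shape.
P = [1, 3, 4, 5] / [2, 8] / [6] / [7];  Q = [1, 3, 4, 5] / [2, 6] / [7] / [8];  common shape = (4, 2, 1, 1)

Row-insert the values π_1, π_2, … into P one at a time, bumping the leftmost entry strictly greater than the inserted value down to the next row. The recording tableau Q records, in position (i, j), the step at which that cell was added to P.
  Insert 7 (step 1): P = [7];  Q = [1]
  Insert 2 (step 2): P = [2] / [7];  Q = [1] / [2]
  Insert 3 (step 3): P = [2, 3] / [7];  Q = [1, 3] / [2]
  Insert 4 (step 4): P = [2, 3, 4] / [7];  Q = [1, 3, 4] / [2]
  Insert 8 (step 5): P = [2, 3, 4, 8] / [7];  Q = [1, 3, 4, 5] / [2]
  Insert 6 (step 6): P = [2, 3, 4, 6] / [7, 8];  Q = [1, 3, 4, 5] / [2, 6]
  Insert 5 (step 7): P = [2, 3, 4, 5] / [6, 8] / [7];  Q = [1, 3, 4, 5] / [2, 6] / [7]
  Insert 1 (step 8): P = [1, 3, 4, 5] / [2, 8] / [6] / [7];  Q = [1, 3, 4, 5] / [2, 6] / [7] / [8]
Final shape: (4, 2, 1, 1).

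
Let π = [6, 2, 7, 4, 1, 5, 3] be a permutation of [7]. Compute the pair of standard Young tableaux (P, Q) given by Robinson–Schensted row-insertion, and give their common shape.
P = [1, 3, 5] / [2, 4] / [6, 7];  Q = [1, 3, 6] / [2, 4] / [5, 7];  common shape = (3, 2, 2)

Row-insert the values π_1, π_2, … into P one at a time, bumping the leftmost entry strictly greater than the inserted value down to the next row. The recording tableau Q records, in position (i, j), the step at which that cell was added to P.
  Insert 6 (step 1): P = [6];  Q = [1]
  Insert 2 (step 2): P = [2] / [6];  Q = [1] / [2]
  Insert 7 (step 3): P = [2, 7] / [6];  Q = [1, 3] / [2]
  Insert 4 (step 4): P = [2, 4] / [6, 7];  Q = [1, 3] / [2, 4]
  Insert 1 (step 5): P = [1, 4] / [2, 7] / [6];  Q = [1, 3] / [2, 4] / [5]
  Insert 5 (step 6): P = [1, 4, 5] / [2, 7] / [6];  Q = [1, 3, 6] / [2, 4] / [5]
  Insert 3 (step 7): P = [1, 3, 5] / [2, 4] / [6, 7];  Q = [1, 3, 6] / [2, 4] / [5, 7]
Final shape: (3, 2, 2).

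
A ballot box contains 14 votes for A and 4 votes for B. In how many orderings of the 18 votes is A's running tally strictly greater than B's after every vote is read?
Strict-lead orderings = 1700

Total orderings of the 18 votes with 14 for A: C(18, 14) = 3060. By the Bertrand ballot formula (Cycle Lemma / reflection principle), the number of orderings in which A is strictly ahead of B throughout is (p − q)/(p + q) · C(p + q, p) = (14 − 4)/(14 + 4) · 3060 = 1700.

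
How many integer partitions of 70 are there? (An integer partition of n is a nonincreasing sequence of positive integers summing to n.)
p(70) = 4087968

Compute p(n) via the recurrence p(n, m) = p(n, m−1) + p(n−m, m), where p(n, m) counts partitions of n with all parts ≤ m and p(n) = p(n, n). The base cases are p(0, m) = 1 and p(n, 0) = 0 for n > 0. Filling the table yields p(70) = 4087968. (Euler's pentagonal recurrence is an alternative.)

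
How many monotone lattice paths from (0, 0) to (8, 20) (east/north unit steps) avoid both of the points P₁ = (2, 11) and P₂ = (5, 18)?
Number of paths = 2474825

Inclusion–exclusion. Total paths: C(28, 8) = 3108105. Through P₁: C(13, 2)·C(15, 6) = 390390. Through P₂: C(23, 5)·C(5, 3) = 336490. Since P₁ is strictly southwest of P₂, a monotone path through both must visit P₁ then P₂; paths through both = C(13, 2)·C(10, 3)·C(5, 3) = 93600. Avoid both = 3108105 − 390390 − 336490 + 93600 = 2474825.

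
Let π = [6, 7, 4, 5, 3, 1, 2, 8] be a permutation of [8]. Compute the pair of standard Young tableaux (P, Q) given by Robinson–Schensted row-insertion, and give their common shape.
P = [1, 2, 8] / [3, 5] / [4, 7] / [6];  Q = [1, 2, 8] / [3, 4] / [5, 7] / [6];  common shape = (3, 2, 2, 1)

Row-insert the values π_1, π_2, … into P one at a time, bumping the leftmost entry strictly greater than the inserted value down to the next row. The recording tableau Q records, in position (i, j), the step at which that cell was added to P.
  Insert 6 (step 1): P = [6];  Q = [1]
  Insert 7 (step 2): P = [6, 7];  Q = [1, 2]
  Insert 4 (step 3): P = [4, 7] / [6];  Q = [1, 2] / [3]
  Insert 5 (step 4): P = [4, 5] / [6, 7];  Q = [1, 2] / [3, 4]
  Insert 3 (step 5): P = [3, 5] / [4, 7] / [6];  Q = [1, 2] / [3, 4] / [5]
  Insert 1 (step 6): P = [1, 5] / [3, 7] / [4] / [6];  Q = [1, 2] / [3, 4] / [5] / [6]
  Insert 2 (step 7): P = [1, 2] / [3, 5] / [4, 7] / [6];  Q = [1, 2] / [3, 4] / [5, 7] / [6]
  Insert 8 (step 8): P = [1, 2, 8] / [3, 5] / [4, 7] / [6];  Q = [1, 2, 8] / [3, 4] / [5, 7] / [6]
Final shape: (3, 2, 2, 1).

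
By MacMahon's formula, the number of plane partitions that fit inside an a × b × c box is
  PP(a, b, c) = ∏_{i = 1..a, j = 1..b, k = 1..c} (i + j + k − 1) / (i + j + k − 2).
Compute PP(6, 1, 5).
PP(6, 1, 5) = 462

Evaluate the triple product over i = 1..6, j = 1..1, k = 1..5. The factors are (2/1) · (3/2) · (4/3) · (5/4) · (6/5) · (3/2) · (4/3) · (5/4) · … (30 factors total). The numerators and denominators telescope so the product is an integer; carrying out the multiplication exactly gives PP(6, 1, 5) = 462.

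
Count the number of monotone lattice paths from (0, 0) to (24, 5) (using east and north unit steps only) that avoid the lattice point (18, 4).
Number of paths = 67550

Total paths from (0, 0) to (24, 5): C(29, 24) = 118755. Paths through (18, 4): (paths (0, 0) → (18, 4)) × (paths (18, 4) → (24, 5)) = C(22, 18) · C(7, 6) = 7315 · 7 = 51205. Avoidance count = 118755 − 51205 = 67550.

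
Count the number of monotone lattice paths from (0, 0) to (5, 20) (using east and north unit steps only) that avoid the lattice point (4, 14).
Number of paths = 31710

Total paths from (0, 0) to (5, 20): C(25, 5) = 53130. Paths through (4, 14): (paths (0, 0) → (4, 14)) × (paths (4, 14) → (5, 20)) = C(18, 4) · C(7, 1) = 3060 · 7 = 21420. Avoidance count = 53130 − 21420 = 31710.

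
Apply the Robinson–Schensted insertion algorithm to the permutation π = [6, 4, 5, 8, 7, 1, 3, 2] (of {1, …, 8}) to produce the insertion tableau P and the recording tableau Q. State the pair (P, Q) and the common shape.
P = [1, 2, 7] / [3, 5] / [4, 8] / [6];  Q = [1, 3, 4] / [2, 5] / [6, 7] / [8];  common shape = (3, 2, 2, 1)

Row-insert the values π_1, π_2, … into P one at a time, bumping the leftmost entry strictly greater than the inserted value down to the next row. The recording tableau Q records, in position (i, j), the step at which that cell was added to P.
  Insert 6 (step 1): P = [6];  Q = [1]
  Insert 4 (step 2): P = [4] / [6];  Q = [1] / [2]
  Insert 5 (step 3): P = [4, 5] / [6];  Q = [1, 3] / [2]
  Insert 8 (step 4): P = [4, 5, 8] / [6];  Q = [1, 3, 4] / [2]
  Insert 7 (step 5): P = [4, 5, 7] / [6, 8];  Q = [1, 3, 4] / [2, 5]
  Insert 1 (step 6): P = [1, 5, 7] / [4, 8] / [6];  Q = [1, 3, 4] / [2, 5] / [6]
  Insert 3 (step 7): P = [1, 3, 7] / [4, 5] / [6, 8];  Q = [1, 3, 4] / [2, 5] / [6, 7]
  Insert 2 (step 8): P = [1, 2, 7] / [3, 5] / [4, 8] / [6];  Q = [1, 3, 4] / [2, 5] / [6, 7] / [8]
Final shape: (3, 2, 2, 1).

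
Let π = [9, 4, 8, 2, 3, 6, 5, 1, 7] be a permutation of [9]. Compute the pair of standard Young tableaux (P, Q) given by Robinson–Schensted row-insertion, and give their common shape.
P = [1, 3, 5, 7] / [2, 6] / [4] / [8] / [9];  Q = [1, 3, 6, 9] / [2, 5] / [4] / [7] / [8];  common shape = (4, 2, 1, 1, 1)

Row-insert the values π_1, π_2, … into P one at a time, bumping the leftmost entry strictly greater than the inserted value down to the next row. The recording tableau Q records, in position (i, j), the step at which that cell was added to P.
  Insert 9 (step 1): P = [9];  Q = [1]
  Insert 4 (step 2): P = [4] / [9];  Q = [1] / [2]
  Insert 8 (step 3): P = [4, 8] / [9];  Q = [1, 3] / [2]
  Insert 2 (step 4): P = [2, 8] / [4] / [9];  Q = [1, 3] / [2] / [4]
  Insert 3 (step 5): P = [2, 3] / [4, 8] / [9];  Q = [1, 3] / [2, 5] / [4]
  Insert 6 (step 6): P = [2, 3, 6] / [4, 8] / [9];  Q = [1, 3, 6] / [2, 5] / [4]
  Insert 5 (step 7): P = [2, 3, 5] / [4, 6] / [8] / [9];  Q = [1, 3, 6] / [2, 5] / [4] / [7]
  Insert 1 (step 8): P = [1, 3, 5] / [2, 6] / [4] / [8] / [9];  Q = [1, 3, 6] / [2, 5] / [4] / [7] / [8]
  Insert 7 (step 9): P = [1, 3, 5, 7] / [2, 6] / [4] / [8] / [9];  Q = [1, 3, 6, 9] / [2, 5] / [4] / [7] / [8]
Final shape: (4, 2, 1, 1, 1).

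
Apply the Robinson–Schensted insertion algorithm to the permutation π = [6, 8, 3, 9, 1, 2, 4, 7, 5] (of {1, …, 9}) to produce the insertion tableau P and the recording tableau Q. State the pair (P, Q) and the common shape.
P = [1, 2, 4, 5] / [3, 7, 9] / [6, 8];  Q = [1, 2, 4, 8] / [3, 6, 7] / [5, 9];  common shape = (4, 3, 2)

Row-insert the values π_1, π_2, … into P one at a time, bumping the leftmost entry strictly greater than the inserted value down to the next row. The recording tableau Q records, in position (i, j), the step at which that cell was added to P.
  Insert 6 (step 1): P = [6];  Q = [1]
  Insert 8 (step 2): P = [6, 8];  Q = [1, 2]
  Insert 3 (step 3): P = [3, 8] / [6];  Q = [1, 2] / [3]
  Insert 9 (step 4): P = [3, 8, 9] / [6];  Q = [1, 2, 4] / [3]
  Insert 1 (step 5): P = [1, 8, 9] / [3] / [6];  Q = [1, 2, 4] / [3] / [5]
  Insert 2 (step 6): P = [1, 2, 9] / [3, 8] / [6];  Q = [1, 2, 4] / [3, 6] / [5]
  Insert 4 (step 7): P = [1, 2, 4] / [3, 8, 9] / [6];  Q = [1, 2, 4] / [3, 6, 7] / [5]
  Insert 7 (step 8): P = [1, 2, 4, 7] / [3, 8, 9] / [6];  Q = [1, 2, 4, 8] / [3, 6, 7] / [5]
  Insert 5 (step 9): P = [1, 2, 4, 5] / [3, 7, 9] / [6, 8];  Q = [1, 2, 4, 8] / [3, 6, 7] / [5, 9]
Final shape: (4, 3, 2).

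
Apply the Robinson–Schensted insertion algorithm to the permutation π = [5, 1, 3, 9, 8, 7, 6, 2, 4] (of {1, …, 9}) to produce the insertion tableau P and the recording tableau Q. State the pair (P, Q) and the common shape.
P = [1, 2, 4] / [3, 6] / [5, 7] / [8] / [9];  Q = [1, 3, 4] / [2, 5] / [6, 9] / [7] / [8];  common shape = (3, 2, 2, 1, 1)

Row-insert the values π_1, π_2, … into P one at a time, bumping the leftmost entry strictly greater than the inserted value down to the next row. The recording tableau Q records, in position (i, j), the step at which that cell was added to P.
  Insert 5 (step 1): P = [5];  Q = [1]
  Insert 1 (step 2): P = [1] / [5];  Q = [1] / [2]
  Insert 3 (step 3): P = [1, 3] / [5];  Q = [1, 3] / [2]
  Insert 9 (step 4): P = [1, 3, 9] / [5];  Q = [1, 3, 4] / [2]
  Insert 8 (step 5): P = [1, 3, 8] / [5, 9];  Q = [1, 3, 4] / [2, 5]
  Insert 7 (step 6): P = [1, 3, 7] / [5, 8] / [9];  Q = [1, 3, 4] / [2, 5] / [6]
  Insert 6 (step 7): P = [1, 3, 6] / [5, 7] / [8] / [9];  Q = [1, 3, 4] / [2, 5] / [6] / [7]
  Insert 2 (step 8): P = [1, 2, 6] / [3, 7] / [5] / [8] / [9];  Q = [1, 3, 4] / [2, 5] / [6] / [7] / [8]
  Insert 4 (step 9): P = [1, 2, 4] / [3, 6] / [5, 7] / [8] / [9];  Q = [1, 3, 4] / [2, 5] / [6, 9] / [7] / [8]
Final shape: (3, 2, 2, 1, 1).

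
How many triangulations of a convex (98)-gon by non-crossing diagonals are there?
C_96 = 3721443204405954385563870541379246659709506697378694300

These polygon triangulations are counted by the Catalan number C_n = (1/(n + 1)) · C(2n, n). For n = 96: C_96 = (1/97) · C(192, 96) = 360979990827377575399695442513786925991822149645733347100/97 = 3721443204405954385563870541379246659709506697378694300.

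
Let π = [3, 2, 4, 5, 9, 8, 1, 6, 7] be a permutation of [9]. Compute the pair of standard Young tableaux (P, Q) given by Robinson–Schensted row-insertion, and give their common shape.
P = [1, 4, 5, 6, 7] / [2, 8] / [3, 9];  Q = [1, 3, 4, 5, 9] / [2, 6] / [7, 8];  common shape = (5, 2, 2)

Row-insert the values π_1, π_2, … into P one at a time, bumping the leftmost entry strictly greater than the inserted value down to the next row. The recording tableau Q records, in position (i, j), the step at which that cell was added to P.
  Insert 3 (step 1): P = [3];  Q = [1]
  Insert 2 (step 2): P = [2] / [3];  Q = [1] / [2]
  Insert 4 (step 3): P = [2, 4] / [3];  Q = [1, 3] / [2]
  Insert 5 (step 4): P = [2, 4, 5] / [3];  Q = [1, 3, 4] / [2]
  Insert 9 (step 5): P = [2, 4, 5, 9] / [3];  Q = [1, 3, 4, 5] / [2]
  Insert 8 (step 6): P = [2, 4, 5, 8] / [3, 9];  Q = [1, 3, 4, 5] / [2, 6]
  Insert 1 (step 7): P = [1, 4, 5, 8] / [2, 9] / [3];  Q = [1, 3, 4, 5] / [2, 6] / [7]
  Insert 6 (step 8): P = [1, 4, 5, 6] / [2, 8] / [3, 9];  Q = [1, 3, 4, 5] / [2, 6] / [7, 8]
  Insert 7 (step 9): P = [1, 4, 5, 6, 7] / [2, 8] / [3, 9];  Q = [1, 3, 4, 5, 9] / [2, 6] / [7, 8]
Final shape: (5, 2, 2).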